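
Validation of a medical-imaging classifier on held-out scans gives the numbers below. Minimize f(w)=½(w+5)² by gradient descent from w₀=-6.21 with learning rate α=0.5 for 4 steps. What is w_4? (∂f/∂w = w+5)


step 1: grad = -6.21+5 = -1.21; w = -6.21 - 0.5·(-1.21) = -5.605
step 2: grad = -5.605+5 = -0.605; w = -5.605 - 0.5·(-0.605) = -5.3025
step 3: grad = -5.3025+5 = -0.3025; w = -5.3025 - 0.5·(-0.3025) = -5.15125
step 4: grad = -5.15125+5 = -0.15125; w = -5.15125 - 0.5·(-0.15125) = -5.075625

-5.075625


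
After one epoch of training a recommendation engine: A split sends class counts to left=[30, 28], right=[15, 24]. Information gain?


Parent = [45, 52], H_parent = 0.9962
H_left = 0.9991 (n=58), H_right = 0.9612 (n=39)
H_children = (58/97)·0.9991 + (39/97)·0.9612 = 0.9839
IG = 0.9962 - 0.9839 = 0.0123

0.0123


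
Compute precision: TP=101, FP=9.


Precision = TP/(TP+FP)
= 101/(101+9)
= 101/110 = 91.82%

91.82%


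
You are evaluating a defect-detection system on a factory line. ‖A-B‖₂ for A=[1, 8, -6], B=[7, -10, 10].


d = √((1-7)² + (8+ 10)² + (-6-10)²)
  = √(36 + 324 + 256)
  = √616 = 24.8193

24.8193


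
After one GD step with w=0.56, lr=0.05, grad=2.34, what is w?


w_new = w - α·∇
= 0.56 - 0.05·2.34
= 0.56 - 0.117
= 0.443

0.443


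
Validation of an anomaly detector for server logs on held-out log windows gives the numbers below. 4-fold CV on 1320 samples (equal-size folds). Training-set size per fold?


Fold size = 1320/4 = 330
Training per fold = 1320 - 330 = 990

990


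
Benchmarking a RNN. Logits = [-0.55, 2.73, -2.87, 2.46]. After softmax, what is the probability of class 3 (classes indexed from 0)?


Exponentials: e^-0.55=0.5769, e^2.73=15.3329, e^-2.87=0.0567, e^2.46=11.7048
Sum = 27.6713
Softmax = [0.0209, 0.5541, 0.002, 0.423]
p[3] = 11.7048/27.6713 = 0.423

0.423


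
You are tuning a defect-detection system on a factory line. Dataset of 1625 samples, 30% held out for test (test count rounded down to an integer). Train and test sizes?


Test = ⌊1625·30/100⌋ = 487
Train = 1625 - 487 = 1138

Train: 1138, Test: 487


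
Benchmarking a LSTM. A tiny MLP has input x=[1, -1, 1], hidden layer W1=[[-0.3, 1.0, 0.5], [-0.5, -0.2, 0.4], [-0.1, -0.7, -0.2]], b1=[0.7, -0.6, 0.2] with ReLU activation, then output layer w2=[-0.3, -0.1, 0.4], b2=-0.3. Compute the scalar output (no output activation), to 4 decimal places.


z1[0] = (-0.3)·(1) + (1.0)·(-1) + (0.5)·(1) + 0.7 = -0.1
z1[1] = (-0.5)·(1) + (-0.2)·(-1) + (0.4)·(1) - 0.6 = -0.5
z1[2] = (-0.1)·(1) + (-0.7)·(-1) + (-0.2)·(1) + 0.2 = 0.6
h = ReLU(z1) = [0.0, 0.0, 0.6]
output = (-0.3)·(0.0) + (-0.1)·(0.0) + (0.4)·(0.6) - 0.3 = -0.06

-0.06


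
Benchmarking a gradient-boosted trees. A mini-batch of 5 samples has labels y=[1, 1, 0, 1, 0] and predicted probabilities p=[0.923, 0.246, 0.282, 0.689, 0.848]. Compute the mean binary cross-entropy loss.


L[0] = -ln(0.923) = 0.0801
L[1] = -ln(0.246) = 1.4024
L[2] = -ln(1-0.282) = -ln(0.718) = 0.3313
L[3] = -ln(0.689) = 0.3725
L[4] = -ln(1-0.848) = -ln(0.152) = 1.8839
mean = (0.0801 + 1.4024 + 0.3313 + 0.3725 + 1.8839)/5 = 0.814

0.814


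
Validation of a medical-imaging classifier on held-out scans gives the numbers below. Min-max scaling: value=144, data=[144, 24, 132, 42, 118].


min=24, max=144
(144-24)/(144-24) = 120/120 = 1.0

1.0


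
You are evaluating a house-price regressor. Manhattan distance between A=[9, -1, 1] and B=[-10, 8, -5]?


d = |9+ 10| + |-1-8| + |1+ 5|
  = 19 + 9 + 6
  = 34

34


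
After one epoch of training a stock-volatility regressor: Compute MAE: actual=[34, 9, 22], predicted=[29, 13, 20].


Absolute errors: |34-29|=5, |9-13|=4, |22-20|=2
Sum = 11
MAE = 11/3 = 11/3

11/3


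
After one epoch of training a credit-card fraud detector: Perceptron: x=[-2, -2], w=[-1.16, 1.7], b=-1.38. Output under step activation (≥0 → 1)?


z = (-2)·(-1.16) + (-2)·(1.7) - 1.38
  = -2.46
step(z) = 0 (z<0)

0


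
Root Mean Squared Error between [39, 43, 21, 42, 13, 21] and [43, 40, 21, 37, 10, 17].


MSE = 75/6 = 12.5
RMSE = √(75/6) = 3.5355

3.5355


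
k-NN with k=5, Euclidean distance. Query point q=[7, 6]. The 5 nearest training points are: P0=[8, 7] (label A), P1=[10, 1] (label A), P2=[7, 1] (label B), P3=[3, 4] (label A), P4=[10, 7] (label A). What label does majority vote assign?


d(q,P0) = 1.4142  (label A)
d(q,P1) = 5.831  (label A)
d(q,P2) = 5.0  (label B)
d(q,P3) = 4.4721  (label A)
d(q,P4) = 3.1623  (label A)
Votes: A=4, B=1
Majority → A

A


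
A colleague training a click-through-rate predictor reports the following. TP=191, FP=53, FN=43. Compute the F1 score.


Precision = 191/244 = 0.7828
Recall = 191/234 = 0.8162
F1 = 2·P·R/(P+R) = 2·TP/(2·TP+FP+FN) = 382/(382+53+43) = 382/478 = 0.7992

0.7992


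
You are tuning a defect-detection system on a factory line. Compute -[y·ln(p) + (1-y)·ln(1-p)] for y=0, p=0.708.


BCE = -[y·ln(p) + (1-y)·ln(1-p)]
= -0 - 1·ln(1-0.708)
= -ln(0.292) = 1.231

1.231


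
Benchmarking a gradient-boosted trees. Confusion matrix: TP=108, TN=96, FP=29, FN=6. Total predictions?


Total = TP + TN + FP + FN
= 108 + 96 + 29 + 6
= 239
(Predicted positive: 137, predicted negative: 102)

239


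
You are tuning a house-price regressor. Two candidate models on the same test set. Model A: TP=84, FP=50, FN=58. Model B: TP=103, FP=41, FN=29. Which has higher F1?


Model A: P=84/134=0.6269, R=84/142=0.5915, F1=2PR/(P+R)=2TP/(2TP+FP+FN)=168/276=0.6087
Model B: P=103/144=0.7153, R=103/132=0.7803, F1=2PR/(P+R)=2TP/(2TP+FP+FN)=206/276=0.7464
0.6087 < 0.7464 → Model B

Model B


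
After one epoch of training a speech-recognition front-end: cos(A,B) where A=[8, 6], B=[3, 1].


A·B = 8·3 + 6·1 = 30
‖A‖ = √100 = 10, ‖B‖ = √10 = 3.1623
cos = 30/(√100·√10) = 30/√1000 = 0.9487

0.9487


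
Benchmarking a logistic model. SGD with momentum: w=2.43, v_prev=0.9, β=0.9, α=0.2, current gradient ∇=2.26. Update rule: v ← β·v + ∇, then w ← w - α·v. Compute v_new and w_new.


v_new = 0.9·0.9 + 2.26 = 0.81 + 2.26 = 3.07
w_new = 2.43 - 0.2·3.07 = 2.43 - 0.614 = 1.816

v_new=3.07, w_new=1.816


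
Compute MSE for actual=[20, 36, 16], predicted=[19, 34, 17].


Squared errors: (20-19)²=1, (36-34)²=4, (16-17)²=1
Sum = 6
MSE = 6/3 = 2

2


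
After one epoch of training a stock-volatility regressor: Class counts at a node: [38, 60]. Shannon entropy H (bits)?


Probabilities: [38/98, 60/98] ≈ [0.3878, 0.6122]
H = -((38/98)·log₂(38/98) + (60/98)·log₂(60/98))
  = 0.9633 bits

0.9633 bits


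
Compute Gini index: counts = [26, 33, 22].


Probabilities: [26/81, 33/81, 22/81] ≈ [0.321, 0.4074, 0.2716]
Σpᵢ² = (676 + 1089 + 484)/81² = 2249/6561
Gini = 1 - Σpᵢ² = 1 - 2249/6561 = 0.6572

0.6572


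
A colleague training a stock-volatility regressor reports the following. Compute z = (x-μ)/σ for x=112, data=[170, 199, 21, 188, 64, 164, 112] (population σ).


μ = 131.1429, σ = 62.6018
z = (112 - 131.1429)/62.6018 = -0.3058

-0.3058


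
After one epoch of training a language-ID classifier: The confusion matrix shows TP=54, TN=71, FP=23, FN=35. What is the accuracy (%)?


Accuracy = (TP+TN)/(TP+TN+FP+FN)
= (54+71)/(183)
= 125/183 = 68.31%

68.31%


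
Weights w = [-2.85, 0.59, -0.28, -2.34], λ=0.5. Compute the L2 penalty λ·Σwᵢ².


‖w‖₂² = (-2.85)² + (0.59)² + (-0.28)² + (-2.34)²
     = 8.1225 + 0.3481 + 0.0784 + 5.4756
     = 14.0246
λ·‖w‖₂² = 0.5·14.0246 = 7.0123

7.0123


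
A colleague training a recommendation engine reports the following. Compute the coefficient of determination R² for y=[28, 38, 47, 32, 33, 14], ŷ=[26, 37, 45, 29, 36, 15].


ȳ = 32
SS_res = Σ(y-ŷ)² = 28
SS_tot = Σ(y-ȳ)² = 602
R² = 1 - SS_res/SS_tot = 1 - 0.0465 = 0.9535

0.9535


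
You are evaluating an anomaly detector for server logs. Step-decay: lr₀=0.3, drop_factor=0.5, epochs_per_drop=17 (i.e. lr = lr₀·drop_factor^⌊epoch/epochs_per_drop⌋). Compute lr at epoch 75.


n_drops = ⌊75/17⌋ = 4
lr = 0.3·0.5^4 = 0.3·0.0625 = 0.01875

0.01875


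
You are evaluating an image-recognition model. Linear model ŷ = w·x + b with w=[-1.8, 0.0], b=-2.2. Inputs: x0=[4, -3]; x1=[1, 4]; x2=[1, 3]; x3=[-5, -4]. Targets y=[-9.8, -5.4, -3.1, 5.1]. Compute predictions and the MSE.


ŷ0 = (-1.8)·(4) + (0.0)·(-3) - 2.2 = -9.4
ŷ1 = (-1.8)·(1) + (0.0)·(4) - 2.2 = -4.0
ŷ2 = (-1.8)·(1) + (0.0)·(3) - 2.2 = -4.0
ŷ3 = (-1.8)·(-5) + (0.0)·(-4) - 2.2 = 6.8
errors² = [0.16, 1.96, 0.81, 2.89]
MSE = 5.8200/4 = 1.455

1.455


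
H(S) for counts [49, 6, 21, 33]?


Probabilities: [49/109, 6/109, 21/109, 33/109] ≈ [0.4495, 0.055, 0.1927, 0.3028]
H = -((49/109)·log₂(49/109) + (6/109)·log₂(6/109) + (21/109)·log₂(21/109) + (33/109)·log₂(33/109))
  = 1.7284 bits

1.7284 bits


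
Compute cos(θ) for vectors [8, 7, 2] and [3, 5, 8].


A·B = 8·3 + 7·5 + 2·8 = 75
‖A‖ = √117 = 10.8167, ‖B‖ = √98 = 9.8995
cos = 75/(√117·√98) = 75/√11466 = 0.7004

0.7004


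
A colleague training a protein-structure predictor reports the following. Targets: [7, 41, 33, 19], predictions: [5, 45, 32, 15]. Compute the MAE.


Absolute errors: |7-5|=2, |41-45|=4, |33-32|=1, |19-15|=4
Sum = 11
MAE = 11/4 = 11/4

11/4


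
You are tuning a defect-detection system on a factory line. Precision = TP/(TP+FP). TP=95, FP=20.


Precision = TP/(TP+FP)
= 95/(95+20)
= 95/115 = 82.61%

82.61%


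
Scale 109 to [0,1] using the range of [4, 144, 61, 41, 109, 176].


min=4, max=176
(109-4)/(176-4) = 105/172 = 0.6105

0.6105


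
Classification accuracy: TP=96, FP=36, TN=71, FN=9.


Accuracy = (TP+TN)/(TP+TN+FP+FN)
= (96+71)/(212)
= 167/212 = 78.77%

78.77%


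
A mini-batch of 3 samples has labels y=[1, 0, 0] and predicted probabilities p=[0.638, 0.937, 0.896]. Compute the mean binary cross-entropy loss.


L[0] = -ln(0.638) = 0.4494
L[1] = -ln(1-0.937) = -ln(0.063) = 2.7646
L[2] = -ln(1-0.896) = -ln(0.104) = 2.2634
mean = (0.4494 + 2.7646 + 2.2634)/3 = 1.8258

1.8258


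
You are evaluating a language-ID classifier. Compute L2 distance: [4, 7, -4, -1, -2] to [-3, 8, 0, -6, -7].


d = √((4+ 3)² + (7-8)² + (-4-0)² + (-1+ 6)² + (-2+ 7)²)
  = √(49 + 1 + 16 + 25 + 25)
  = √116 = 10.7703

10.7703


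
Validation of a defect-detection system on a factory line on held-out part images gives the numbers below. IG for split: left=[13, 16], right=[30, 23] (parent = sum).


Parent = [43, 39], H_parent = 0.9983
H_left = 0.9923 (n=29), H_right = 0.9874 (n=53)
H_children = (29/82)·0.9923 + (53/82)·0.9874 = 0.9891
IG = 0.9983 - 0.9891 = 0.0092

0.0092


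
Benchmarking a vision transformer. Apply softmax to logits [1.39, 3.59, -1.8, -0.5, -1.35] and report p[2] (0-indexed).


Exponentials: e^1.39=4.0149, e^3.59=36.2341, e^-1.8=0.1653, e^-0.5=0.6065, e^-1.35=0.2592
Sum = 41.28
Softmax = [0.0973, 0.8778, 0.004, 0.0147, 0.0063]
p[2] = 0.1653/41.28 = 0.004

0.004


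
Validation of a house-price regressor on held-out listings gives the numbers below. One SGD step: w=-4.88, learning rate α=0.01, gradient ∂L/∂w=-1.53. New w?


w_new = w - α·∇
= -4.88 - 0.01·-1.53
= -4.88 + 0.0153
= -4.8647

-4.8647


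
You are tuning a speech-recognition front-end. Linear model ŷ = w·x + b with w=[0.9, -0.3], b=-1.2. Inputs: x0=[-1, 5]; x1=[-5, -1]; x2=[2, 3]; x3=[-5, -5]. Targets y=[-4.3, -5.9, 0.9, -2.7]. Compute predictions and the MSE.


ŷ0 = (0.9)·(-1) + (-0.3)·(5) - 1.2 = -3.6
ŷ1 = (0.9)·(-5) + (-0.3)·(-1) - 1.2 = -5.4
ŷ2 = (0.9)·(2) + (-0.3)·(3) - 1.2 = -0.3
ŷ3 = (0.9)·(-5) + (-0.3)·(-5) - 1.2 = -4.2
errors² = [0.49, 0.25, 1.44, 2.25]
MSE = 4.4300/4 = 1.1075

1.1075


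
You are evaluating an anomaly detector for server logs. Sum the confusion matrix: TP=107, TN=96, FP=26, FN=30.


Total = TP + TN + FP + FN
= 107 + 96 + 26 + 30
= 259
(Predicted positive: 133, predicted negative: 126)

259


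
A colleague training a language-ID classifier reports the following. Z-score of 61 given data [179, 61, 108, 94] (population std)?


μ = 110.5, σ = 43.0726
z = (61 - 110.5)/43.0726 = -1.1492

-1.1492


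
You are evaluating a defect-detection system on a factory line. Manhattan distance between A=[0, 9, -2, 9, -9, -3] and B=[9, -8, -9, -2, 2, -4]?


d = |0-9| + |9+ 8| + |-2+ 9| + |9+ 2| + |-9-2| + |-3+ 4|
  = 9 + 17 + 7 + 11 + 11 + 1
  = 56

56


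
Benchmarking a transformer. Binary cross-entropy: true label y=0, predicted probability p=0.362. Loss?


BCE = -[y·ln(p) + (1-y)·ln(1-p)]
= -0 - 1·ln(1-0.362)
= -ln(0.638) = 0.4494

0.4494


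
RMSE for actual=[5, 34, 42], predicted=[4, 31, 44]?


MSE = 14/3 = 4.6667
RMSE = √(14/3) = 2.1602

2.1602


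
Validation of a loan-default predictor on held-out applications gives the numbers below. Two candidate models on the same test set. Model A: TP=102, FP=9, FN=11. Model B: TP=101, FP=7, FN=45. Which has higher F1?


Model A: P=102/111=0.9189, R=102/113=0.9027, F1=2PR/(P+R)=2TP/(2TP+FP+FN)=204/224=0.9107
Model B: P=101/108=0.9352, R=101/146=0.6918, F1=2PR/(P+R)=2TP/(2TP+FP+FN)=202/254=0.7953
0.9107 > 0.7953 → Model A

Model A


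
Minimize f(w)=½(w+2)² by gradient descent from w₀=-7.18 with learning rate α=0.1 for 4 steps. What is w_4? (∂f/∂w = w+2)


step 1: grad = -7.18+2 = -5.18; w = -7.18 - 0.1·(-5.18) = -6.662
step 2: grad = -6.662+2 = -4.662; w = -6.662 - 0.1·(-4.662) = -6.1958
step 3: grad = -6.1958+2 = -4.1958; w = -6.1958 - 0.1·(-4.1958) = -5.77622
step 4: grad = -5.77622+2 = -3.77622; w = -5.77622 - 0.1·(-3.77622) = -5.398598

-5.398598


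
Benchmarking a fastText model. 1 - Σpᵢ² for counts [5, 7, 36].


Probabilities: [5/48, 7/48, 36/48] ≈ [0.1042, 0.1458, 0.75]
Σpᵢ² = (25 + 49 + 1296)/48² = 1370/2304
Gini = 1 - Σpᵢ² = 1 - 1370/2304 = 0.4054

0.4054


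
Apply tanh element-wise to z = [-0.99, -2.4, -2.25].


tanh(-0.99) = -0.7574
tanh(-2.4) = -0.9837
tanh(-2.25) = -0.978
result = [-0.7574, -0.9837, -0.978]

[-0.7574, -0.9837, -0.978]


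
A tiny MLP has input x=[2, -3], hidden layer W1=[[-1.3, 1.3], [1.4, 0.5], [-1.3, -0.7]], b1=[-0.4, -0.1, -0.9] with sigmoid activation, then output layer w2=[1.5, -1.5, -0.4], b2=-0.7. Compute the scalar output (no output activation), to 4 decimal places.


z1[0] = (-1.3)·(2) + (1.3)·(-3) - 0.4 = -6.9
z1[1] = (1.4)·(2) + (0.5)·(-3) - 0.1 = 1.2
z1[2] = (-1.3)·(2) + (-0.7)·(-3) - 0.9 = -1.4
h = sigmoid(z1) = [0.001, 0.7685, 0.1978]
output = (1.5)·(0.001) + (-1.5)·(0.7685) + (-0.4)·(0.1978) - 0.7 = -1.9304

-1.9304


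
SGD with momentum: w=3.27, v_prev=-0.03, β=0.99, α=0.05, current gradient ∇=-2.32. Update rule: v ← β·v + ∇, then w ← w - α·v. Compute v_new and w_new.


v_new = 0.99·-0.03 - 2.32 = -0.0297 - 2.32 = -2.3497
w_new = 3.27 - 0.05·-2.3497 = 3.27 + 0.117485 = 3.387485

v_new=-2.3497, w_new=3.387485


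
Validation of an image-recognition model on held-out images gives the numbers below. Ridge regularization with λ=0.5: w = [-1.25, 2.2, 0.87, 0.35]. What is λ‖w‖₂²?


‖w‖₂² = (-1.25)² + (2.2)² + (0.87)² + (0.35)²
     = 1.5625 + 4.84 + 0.7569 + 0.1225
     = 7.2819
λ·‖w‖₂² = 0.5·7.2819 = 3.64095

3.64095


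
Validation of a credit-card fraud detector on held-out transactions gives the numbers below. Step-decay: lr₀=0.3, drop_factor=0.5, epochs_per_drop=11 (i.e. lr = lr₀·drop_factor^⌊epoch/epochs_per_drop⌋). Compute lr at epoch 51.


n_drops = ⌊51/11⌋ = 4
lr = 0.3·0.5^4 = 0.3·0.0625 = 0.01875

0.01875


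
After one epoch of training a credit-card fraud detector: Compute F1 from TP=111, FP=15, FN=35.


Precision = 111/126 = 0.881
Recall = 111/146 = 0.7603
F1 = 2·P·R/(P+R) = 2·TP/(2·TP+FP+FN) = 222/(222+15+35) = 222/272 = 0.8162

0.8162


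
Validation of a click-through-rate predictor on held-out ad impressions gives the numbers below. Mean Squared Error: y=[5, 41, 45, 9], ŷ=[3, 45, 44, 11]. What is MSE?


Squared errors: (5-3)²=4, (41-45)²=16, (45-44)²=1, (9-11)²=4
Sum = 25
MSE = 25/4 = 25/4

25/4


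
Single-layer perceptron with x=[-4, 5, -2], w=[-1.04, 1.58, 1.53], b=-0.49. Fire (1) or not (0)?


z = (-4)·(-1.04) + (5)·(1.58) + (-2)·(1.53) - 0.49
  = 8.51
step(z) = 1 (z≥0)

1


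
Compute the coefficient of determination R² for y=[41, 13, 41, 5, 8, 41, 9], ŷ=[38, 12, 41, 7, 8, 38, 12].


ȳ = 22.5714
SS_res = Σ(y-ŷ)² = 32
SS_tot = Σ(y-ȳ)² = 1815.71
R² = 1 - SS_res/SS_tot = 1 - 0.0176 = 0.9824

0.9824


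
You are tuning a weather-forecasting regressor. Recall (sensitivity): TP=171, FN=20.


Recall = TP/(TP+FN)
= 171/(171+20)
= 171/191 = 89.53%

89.53%


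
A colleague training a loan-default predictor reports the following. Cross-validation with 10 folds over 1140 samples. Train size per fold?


Fold size = 1140/10 = 114
Training per fold = 1140 - 114 = 1026

1026


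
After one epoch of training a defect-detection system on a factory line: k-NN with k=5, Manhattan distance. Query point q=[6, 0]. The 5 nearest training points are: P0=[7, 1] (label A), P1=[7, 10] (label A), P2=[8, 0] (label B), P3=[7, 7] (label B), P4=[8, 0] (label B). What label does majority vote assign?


d(q,P0) = 2  (label A)
d(q,P1) = 11  (label A)
d(q,P2) = 2  (label B)
d(q,P3) = 8  (label B)
d(q,P4) = 2  (label B)
Votes: A=2, B=3
Majority → B

B


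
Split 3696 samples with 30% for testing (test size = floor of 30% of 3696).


Test = ⌊3696·30/100⌋ = 1108
Train = 3696 - 1108 = 2588

Train: 2588, Test: 1108


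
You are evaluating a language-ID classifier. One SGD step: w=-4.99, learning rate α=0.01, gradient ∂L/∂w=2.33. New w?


w_new = w - α·∇
= -4.99 - 0.01·2.33
= -4.99 - 0.0233
= -5.0133

-5.0133


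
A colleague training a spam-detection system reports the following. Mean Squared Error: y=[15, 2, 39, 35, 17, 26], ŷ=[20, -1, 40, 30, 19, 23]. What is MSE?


Squared errors: (15-20)²=25, (2+ 1)²=9, (39-40)²=1, (35-30)²=25, (17-19)²=4, (26-23)²=9
Sum = 73
MSE = 73/6 = 73/6

73/6


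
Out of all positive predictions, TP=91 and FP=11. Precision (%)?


Precision = TP/(TP+FP)
= 91/(91+11)
= 91/102 = 89.22%

89.22%


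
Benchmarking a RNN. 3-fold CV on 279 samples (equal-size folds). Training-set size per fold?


Fold size = 279/3 = 93
Training per fold = 279 - 93 = 186

186


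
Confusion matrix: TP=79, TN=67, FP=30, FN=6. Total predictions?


Total = TP + TN + FP + FN
= 79 + 67 + 30 + 6
= 182
(Predicted positive: 109, predicted negative: 73)

182


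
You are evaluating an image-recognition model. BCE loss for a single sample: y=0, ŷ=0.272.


BCE = -[y·ln(p) + (1-y)·ln(1-p)]
= -0 - 1·ln(1-0.272)
= -ln(0.728) = 0.3175

0.3175


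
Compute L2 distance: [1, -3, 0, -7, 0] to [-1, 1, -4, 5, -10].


d = √((1+ 1)² + (-3-1)² + (0+ 4)² + (-7-5)² + (0+ 10)²)
  = √(4 + 16 + 16 + 144 + 100)
  = √280 = 16.7332

16.7332


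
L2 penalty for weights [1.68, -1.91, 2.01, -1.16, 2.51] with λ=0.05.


‖w‖₂² = (1.68)² + (-1.91)² + (2.01)² + (-1.16)² + (2.51)²
     = 2.8224 + 3.6481 + 4.0401 + 1.3456 + 6.3001
     = 18.1563
λ·‖w‖₂² = 0.05·18.1563 = 0.907815

0.907815


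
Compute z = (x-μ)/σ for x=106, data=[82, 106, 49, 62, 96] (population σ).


μ = 79, σ = 21.0523
z = (106 - 79)/21.0523 = 1.2825

1.2825


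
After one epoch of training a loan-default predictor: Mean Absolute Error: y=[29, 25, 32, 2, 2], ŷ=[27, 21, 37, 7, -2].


Absolute errors: |29-27|=2, |25-21|=4, |32-37|=5, |2-7|=5, |2+ 2|=4
Sum = 20
MAE = 20/5 = 4

4


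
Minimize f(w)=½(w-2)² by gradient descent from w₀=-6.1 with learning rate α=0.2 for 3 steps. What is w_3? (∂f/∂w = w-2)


step 1: grad = -6.1-2 = -8.1; w = -6.1 - 0.2·(-8.1) = -4.48
step 2: grad = -4.48-2 = -6.48; w = -4.48 - 0.2·(-6.48) = -3.184
step 3: grad = -3.184-2 = -5.184; w = -3.184 - 0.2·(-5.184) = -2.1472

-2.1472


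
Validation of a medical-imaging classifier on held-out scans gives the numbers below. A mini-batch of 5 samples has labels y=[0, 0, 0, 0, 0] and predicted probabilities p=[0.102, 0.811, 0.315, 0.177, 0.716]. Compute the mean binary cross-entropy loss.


L[0] = -ln(1-0.102) = -ln(0.898) = 0.1076
L[1] = -ln(1-0.811) = -ln(0.189) = 1.666
L[2] = -ln(1-0.315) = -ln(0.685) = 0.3783
L[3] = -ln(1-0.177) = -ln(0.823) = 0.1948
L[4] = -ln(1-0.716) = -ln(0.284) = 1.2588
mean = (0.1076 + 1.666 + 0.3783 + 0.1948 + 1.2588)/5 = 0.7211

0.7211


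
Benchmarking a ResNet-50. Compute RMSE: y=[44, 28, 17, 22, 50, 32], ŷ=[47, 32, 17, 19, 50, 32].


MSE = 34/6 = 5.6667
RMSE = √(34/6) = 2.3805

2.3805


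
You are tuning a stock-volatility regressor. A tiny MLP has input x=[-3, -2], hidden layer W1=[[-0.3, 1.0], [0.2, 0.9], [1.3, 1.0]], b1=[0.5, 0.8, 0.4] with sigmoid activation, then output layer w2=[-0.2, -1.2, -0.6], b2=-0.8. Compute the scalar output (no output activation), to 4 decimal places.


z1[0] = (-0.3)·(-3) + (1.0)·(-2) + 0.5 = -0.6
z1[1] = (0.2)·(-3) + (0.9)·(-2) + 0.8 = -1.6
z1[2] = (1.3)·(-3) + (1.0)·(-2) + 0.4 = -5.5
h = sigmoid(z1) = [0.3543, 0.168, 0.0041]
output = (-0.2)·(0.3543) + (-1.2)·(0.168) + (-0.6)·(0.0041) - 0.8 = -1.0749

-1.0749


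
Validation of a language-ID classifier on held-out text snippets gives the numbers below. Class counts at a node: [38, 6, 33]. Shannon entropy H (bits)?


Probabilities: [38/77, 6/77, 33/77] ≈ [0.4935, 0.0779, 0.4286]
H = -((38/77)·log₂(38/77) + (6/77)·log₂(6/77) + (33/77)·log₂(33/77))
  = 1.3136 bits

1.3136 bits


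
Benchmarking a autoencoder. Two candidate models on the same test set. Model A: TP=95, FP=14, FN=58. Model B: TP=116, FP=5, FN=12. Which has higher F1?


Model A: P=95/109=0.8716, R=95/153=0.6209, F1=2PR/(P+R)=2TP/(2TP+FP+FN)=190/262=0.7252
Model B: P=116/121=0.9587, R=116/128=0.9062, F1=2PR/(P+R)=2TP/(2TP+FP+FN)=232/249=0.9317
0.7252 < 0.9317 → Model B

Model B


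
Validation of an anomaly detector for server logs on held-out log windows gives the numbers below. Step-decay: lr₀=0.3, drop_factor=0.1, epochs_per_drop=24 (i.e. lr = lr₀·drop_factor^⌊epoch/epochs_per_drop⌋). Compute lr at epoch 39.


n_drops = ⌊39/24⌋ = 1
lr = 0.3·0.1^1 = 0.3·0.1 = 0.03

0.03


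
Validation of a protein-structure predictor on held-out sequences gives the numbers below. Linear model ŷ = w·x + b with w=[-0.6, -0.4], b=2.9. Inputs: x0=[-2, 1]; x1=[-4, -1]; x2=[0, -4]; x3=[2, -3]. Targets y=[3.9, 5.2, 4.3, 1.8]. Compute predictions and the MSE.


ŷ0 = (-0.6)·(-2) + (-0.4)·(1) + 2.9 = 3.7
ŷ1 = (-0.6)·(-4) + (-0.4)·(-1) + 2.9 = 5.7
ŷ2 = (-0.6)·(0) + (-0.4)·(-4) + 2.9 = 4.5
ŷ3 = (-0.6)·(2) + (-0.4)·(-3) + 2.9 = 2.9
errors² = [0.04, 0.25, 0.04, 1.21]
MSE = 1.5400/4 = 0.385

0.385


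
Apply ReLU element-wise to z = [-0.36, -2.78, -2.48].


ReLU(-0.36) = max(0, -0.36) = 0.0
ReLU(-2.78) = max(0, -2.78) = 0.0
ReLU(-2.48) = max(0, -2.48) = 0.0
result = [0.0, 0.0, 0.0]

[0.0, 0.0, 0.0]


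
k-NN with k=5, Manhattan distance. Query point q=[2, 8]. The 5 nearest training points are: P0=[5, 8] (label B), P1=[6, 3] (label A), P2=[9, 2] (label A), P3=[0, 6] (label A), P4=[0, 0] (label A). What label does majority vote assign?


d(q,P0) = 3  (label B)
d(q,P1) = 9  (label A)
d(q,P2) = 13  (label A)
d(q,P3) = 4  (label A)
d(q,P4) = 10  (label A)
Votes: A=4, B=1
Majority → A

A


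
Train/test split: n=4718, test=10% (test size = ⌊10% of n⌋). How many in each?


Test = ⌊4718·10/100⌋ = 471
Train = 4718 - 471 = 4247

Train: 4247, Test: 471


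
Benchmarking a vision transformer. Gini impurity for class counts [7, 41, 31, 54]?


Probabilities: [7/133, 41/133, 31/133, 54/133] ≈ [0.0526, 0.3083, 0.2331, 0.406]
Σpᵢ² = (49 + 1681 + 961 + 2916)/133² = 5607/17689
Gini = 1 - Σpᵢ² = 1 - 5607/17689 = 0.683

0.683


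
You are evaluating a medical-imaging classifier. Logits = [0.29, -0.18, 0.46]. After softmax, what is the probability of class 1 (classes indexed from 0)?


Exponentials: e^0.29=1.3364, e^-0.18=0.8353, e^0.46=1.5841
Sum = 3.7558
Softmax = [0.3558, 0.2224, 0.4218]
p[1] = 0.8353/3.7558 = 0.2224

0.2224


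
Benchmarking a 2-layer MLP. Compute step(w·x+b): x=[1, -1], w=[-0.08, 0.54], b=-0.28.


z = (1)·(-0.08) + (-1)·(0.54) - 0.28
  = -0.9
step(z) = 0 (z<0)

0


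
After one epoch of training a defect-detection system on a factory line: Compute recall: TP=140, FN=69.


Recall = TP/(TP+FN)
= 140/(140+69)
= 140/209 = 66.99%

66.99%


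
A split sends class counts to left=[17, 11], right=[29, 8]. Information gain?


Parent = [46, 19], H_parent = 0.8717
H_left = 0.9666 (n=28), H_right = 0.7532 (n=37)
H_children = (28/65)·0.9666 + (37/65)·0.7532 = 0.8451
IG = 0.8717 - 0.8451 = 0.0266

0.0266


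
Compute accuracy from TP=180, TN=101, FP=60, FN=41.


Accuracy = (TP+TN)/(TP+TN+FP+FN)
= (180+101)/(382)
= 281/382 = 73.56%

73.56%


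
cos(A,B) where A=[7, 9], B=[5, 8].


A·B = 7·5 + 9·8 = 107
‖A‖ = √130 = 11.4018, ‖B‖ = √89 = 9.434
cos = 107/(√130·√89) = 107/√11570 = 0.9948

0.9948


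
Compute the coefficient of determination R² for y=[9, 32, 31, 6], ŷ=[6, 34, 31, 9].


ȳ = 19.5
SS_res = Σ(y-ŷ)² = 22
SS_tot = Σ(y-ȳ)² = 581
R² = 1 - SS_res/SS_tot = 1 - 0.0379 = 0.9621

0.9621


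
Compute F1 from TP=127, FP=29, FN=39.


Precision = 127/156 = 0.8141
Recall = 127/166 = 0.7651
F1 = 2·P·R/(P+R) = 2·TP/(2·TP+FP+FN) = 254/(254+29+39) = 254/322 = 0.7888

0.7888


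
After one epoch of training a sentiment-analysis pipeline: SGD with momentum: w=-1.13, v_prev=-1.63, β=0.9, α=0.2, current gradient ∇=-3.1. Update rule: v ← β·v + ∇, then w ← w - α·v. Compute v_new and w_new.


v_new = 0.9·-1.63 - 3.1 = -1.467 - 3.1 = -4.567
w_new = -1.13 - 0.2·-4.567 = -1.13 + 0.9134 = -0.2166

v_new=-4.567, w_new=-0.2166


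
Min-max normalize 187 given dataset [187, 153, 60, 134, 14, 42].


min=14, max=187
(187-14)/(187-14) = 173/173 = 1.0

1.0


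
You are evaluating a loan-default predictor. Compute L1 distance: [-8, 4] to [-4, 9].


d = |-8+ 4| + |4-9|
  = 4 + 5
  = 9

9


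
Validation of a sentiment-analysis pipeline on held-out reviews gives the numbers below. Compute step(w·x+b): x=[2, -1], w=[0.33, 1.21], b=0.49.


z = (2)·(0.33) + (-1)·(1.21) + 0.49
  = -0.06
step(z) = 0 (z<0)

0


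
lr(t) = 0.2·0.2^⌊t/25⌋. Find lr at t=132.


n_drops = ⌊132/25⌋ = 5
lr = 0.2·0.2^5 = 0.2·0.00032 = 0.000064

0.000064


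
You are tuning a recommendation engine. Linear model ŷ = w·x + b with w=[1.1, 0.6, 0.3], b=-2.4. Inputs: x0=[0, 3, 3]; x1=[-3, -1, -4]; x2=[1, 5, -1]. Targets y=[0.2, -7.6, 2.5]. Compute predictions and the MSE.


ŷ0 = (1.1)·(0) + (0.6)·(3) + (0.3)·(3) - 2.4 = 0.3
ŷ1 = (1.1)·(-3) + (0.6)·(-1) + (0.3)·(-4) - 2.4 = -7.5
ŷ2 = (1.1)·(1) + (0.6)·(5) + (0.3)·(-1) - 2.4 = 1.4
errors² = [0.01, 0.01, 1.21]
MSE = 1.2300/3 = 0.41

0.41


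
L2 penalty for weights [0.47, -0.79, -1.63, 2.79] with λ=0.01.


‖w‖₂² = (0.47)² + (-0.79)² + (-1.63)² + (2.79)²
     = 0.2209 + 0.6241 + 2.6569 + 7.7841
     = 11.286
λ·‖w‖₂² = 0.01·11.286 = 0.11286

0.11286


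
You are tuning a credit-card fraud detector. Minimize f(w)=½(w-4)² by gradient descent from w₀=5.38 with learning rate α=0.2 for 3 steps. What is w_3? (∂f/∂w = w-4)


step 1: grad = 5.38-4 = 1.38; w = 5.38 - 0.2·(1.38) = 5.104
step 2: grad = 5.104-4 = 1.104; w = 5.104 - 0.2·(1.104) = 4.8832
step 3: grad = 4.8832-4 = 0.8832; w = 4.8832 - 0.2·(0.8832) = 4.70656

4.70656


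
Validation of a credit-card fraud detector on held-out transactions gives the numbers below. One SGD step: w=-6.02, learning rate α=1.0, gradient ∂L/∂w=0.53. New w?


w_new = w - α·∇
= -6.02 - 1.0·0.53
= -6.02 - 0.53
= -6.55

-6.55


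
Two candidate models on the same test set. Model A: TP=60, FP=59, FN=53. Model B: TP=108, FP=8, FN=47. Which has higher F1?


Model A: P=60/119=0.5042, R=60/113=0.531, F1=2PR/(P+R)=2TP/(2TP+FP+FN)=120/232=0.5172
Model B: P=108/116=0.931, R=108/155=0.6968, F1=2PR/(P+R)=2TP/(2TP+FP+FN)=216/271=0.797
0.5172 < 0.797 → Model B

Model B


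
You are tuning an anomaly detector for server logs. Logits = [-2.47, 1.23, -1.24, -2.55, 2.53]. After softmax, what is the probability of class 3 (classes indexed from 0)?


Exponentials: e^-2.47=0.0846, e^1.23=3.4212, e^-1.24=0.2894, e^-2.55=0.0781, e^2.53=12.5535
Sum = 16.4268
Softmax = [0.0051, 0.2083, 0.0176, 0.0048, 0.7642]
p[3] = 0.0781/16.4268 = 0.0048

0.0048


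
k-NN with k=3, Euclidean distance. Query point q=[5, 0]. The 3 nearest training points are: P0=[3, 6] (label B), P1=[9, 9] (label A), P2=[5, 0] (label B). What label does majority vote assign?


d(q,P0) = 6.3246  (label B)
d(q,P1) = 9.8489  (label A)
d(q,P2) = 0.0  (label B)
Votes: A=1, B=2
Majority → B

B


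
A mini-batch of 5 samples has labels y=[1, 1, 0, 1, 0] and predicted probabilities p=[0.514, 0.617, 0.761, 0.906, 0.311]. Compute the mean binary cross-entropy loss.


L[0] = -ln(0.514) = 0.6655
L[1] = -ln(0.617) = 0.4829
L[2] = -ln(1-0.761) = -ln(0.239) = 1.4313
L[3] = -ln(0.906) = 0.0987
L[4] = -ln(1-0.311) = -ln(0.689) = 0.3725
mean = (0.6655 + 0.4829 + 1.4313 + 0.0987 + 0.3725)/5 = 0.6102

0.6102


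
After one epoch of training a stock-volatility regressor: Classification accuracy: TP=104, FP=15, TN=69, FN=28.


Accuracy = (TP+TN)/(TP+TN+FP+FN)
= (104+69)/(216)
= 173/216 = 80.09%

80.09%


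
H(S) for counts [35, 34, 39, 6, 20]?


Probabilities: [35/134, 34/134, 39/134, 6/134, 20/134] ≈ [0.2612, 0.2537, 0.291, 0.0448, 0.1493]
H = -((35/134)·log₂(35/134) + (34/134)·log₂(34/134) + (39/134)·log₂(39/134) + (6/134)·log₂(6/134) + (20/134)·log₂(20/134))
  = 2.1364 bits

2.1364 bits


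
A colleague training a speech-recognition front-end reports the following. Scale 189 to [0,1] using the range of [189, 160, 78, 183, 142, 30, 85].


min=30, max=189
(189-30)/(189-30) = 159/159 = 1.0

1.0


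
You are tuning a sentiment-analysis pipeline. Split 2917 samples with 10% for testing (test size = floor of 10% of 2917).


Test = ⌊2917·10/100⌋ = 291
Train = 2917 - 291 = 2626

Train: 2626, Test: 291


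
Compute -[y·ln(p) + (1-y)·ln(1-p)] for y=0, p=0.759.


BCE = -[y·ln(p) + (1-y)·ln(1-p)]
= -0 - 1·ln(1-0.759)
= -ln(0.241) = 1.423

1.423


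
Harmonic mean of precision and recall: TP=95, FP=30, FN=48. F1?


Precision = 95/125 = 0.76
Recall = 95/143 = 0.6643
F1 = 2·P·R/(P+R) = 2·TP/(2·TP+FP+FN) = 190/(190+30+48) = 190/268 = 0.709

0.709


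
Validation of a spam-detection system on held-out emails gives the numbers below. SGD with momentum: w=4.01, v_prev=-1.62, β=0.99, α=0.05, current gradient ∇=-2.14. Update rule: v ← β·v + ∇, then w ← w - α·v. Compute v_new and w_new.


v_new = 0.99·-1.62 - 2.14 = -1.6038 - 2.14 = -3.7438
w_new = 4.01 - 0.05·-3.7438 = 4.01 + 0.18719 = 4.19719

v_new=-3.7438, w_new=4.19719


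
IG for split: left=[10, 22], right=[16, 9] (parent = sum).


Parent = [26, 31], H_parent = 0.9944
H_left = 0.896 (n=32), H_right = 0.9427 (n=25)
H_children = (32/57)·0.896 + (25/57)·0.9427 = 0.9165
IG = 0.9944 - 0.9165 = 0.0779

0.0779


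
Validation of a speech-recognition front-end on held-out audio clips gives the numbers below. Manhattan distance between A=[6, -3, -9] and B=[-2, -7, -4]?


d = |6+ 2| + |-3+ 7| + |-9+ 4|
  = 8 + 4 + 5
  = 17

17


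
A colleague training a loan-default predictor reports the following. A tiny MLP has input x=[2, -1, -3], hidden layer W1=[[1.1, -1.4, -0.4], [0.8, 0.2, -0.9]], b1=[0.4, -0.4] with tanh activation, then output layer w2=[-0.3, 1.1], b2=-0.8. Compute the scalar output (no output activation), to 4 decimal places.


z1[0] = (1.1)·(2) + (-1.4)·(-1) + (-0.4)·(-3) + 0.4 = 5.2
z1[1] = (0.8)·(2) + (0.2)·(-1) + (-0.9)·(-3) - 0.4 = 3.7
h = tanh(z1) = [0.9999, 0.9988]
output = (-0.3)·(0.9999) + (1.1)·(0.9988) - 0.8 = -0.0013

-0.0013


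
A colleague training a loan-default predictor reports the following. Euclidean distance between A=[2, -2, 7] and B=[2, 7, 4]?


d = √((2-2)² + (-2-7)² + (7-4)²)
  = √(0 + 81 + 9)
  = √90 = 9.4868

9.4868


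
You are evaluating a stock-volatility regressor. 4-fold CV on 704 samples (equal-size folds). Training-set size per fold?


Fold size = 704/4 = 176
Training per fold = 704 - 176 = 528

528


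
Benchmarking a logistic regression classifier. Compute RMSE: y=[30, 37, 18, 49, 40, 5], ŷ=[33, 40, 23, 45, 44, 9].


MSE = 91/6 = 15.1667
RMSE = √(91/6) = 3.8944

3.8944


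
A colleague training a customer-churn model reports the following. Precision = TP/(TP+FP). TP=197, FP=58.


Precision = TP/(TP+FP)
= 197/(197+58)
= 197/255 = 77.25%

77.25%


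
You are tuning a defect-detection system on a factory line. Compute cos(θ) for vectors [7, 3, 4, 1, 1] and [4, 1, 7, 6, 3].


A·B = 7·4 + 3·1 + 4·7 + 1·6 + 1·3 = 68
‖A‖ = √76 = 8.7178, ‖B‖ = √111 = 10.5357
cos = 68/(√76·√111) = 68/√8436 = 0.7404

0.7404


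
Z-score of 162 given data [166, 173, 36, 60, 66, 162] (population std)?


μ = 110.5, σ = 57.3287
z = (162 - 110.5)/57.3287 = 0.8983

0.8983


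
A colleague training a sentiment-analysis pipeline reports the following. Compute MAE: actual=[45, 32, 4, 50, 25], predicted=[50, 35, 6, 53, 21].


Absolute errors: |45-50|=5, |32-35|=3, |4-6|=2, |50-53|=3, |25-21|=4
Sum = 17
MAE = 17/5 = 17/5

17/5


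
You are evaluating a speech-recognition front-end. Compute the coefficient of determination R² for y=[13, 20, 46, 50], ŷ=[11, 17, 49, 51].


ȳ = 32.25
SS_res = Σ(y-ŷ)² = 23
SS_tot = Σ(y-ȳ)² = 1024.75
R² = 1 - SS_res/SS_tot = 1 - 0.0224 = 0.9776

0.9776


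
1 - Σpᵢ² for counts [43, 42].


Probabilities: [43/85, 42/85] ≈ [0.5059, 0.4941]
Σpᵢ² = (1849 + 1764)/85² = 3613/7225
Gini = 1 - Σpᵢ² = 1 - 3613/7225 = 0.4999

0.4999


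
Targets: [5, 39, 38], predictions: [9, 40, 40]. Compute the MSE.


Squared errors: (5-9)²=16, (39-40)²=1, (38-40)²=4
Sum = 21
MSE = 21/3 = 7

7


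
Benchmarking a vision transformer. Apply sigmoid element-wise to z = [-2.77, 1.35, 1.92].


σ(-2.77) = 1/(1+e^2.77) = 0.059
σ(1.35) = 1/(1+e^-1.35) = 0.7941
σ(1.92) = 1/(1+e^-1.92) = 0.8721
result = [0.059, 0.7941, 0.8721]

[0.059, 0.7941, 0.8721]


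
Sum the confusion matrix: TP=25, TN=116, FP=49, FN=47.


Total = TP + TN + FP + FN
= 25 + 116 + 49 + 47
= 237
(Predicted positive: 74, predicted negative: 163)

237


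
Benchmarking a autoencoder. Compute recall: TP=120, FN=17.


Recall = TP/(TP+FN)
= 120/(120+17)
= 120/137 = 87.59%

87.59%


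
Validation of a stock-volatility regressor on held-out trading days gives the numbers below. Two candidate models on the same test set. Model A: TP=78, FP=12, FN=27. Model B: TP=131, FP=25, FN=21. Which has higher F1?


Model A: P=78/90=0.8667, R=78/105=0.7429, F1=2PR/(P+R)=2TP/(2TP+FP+FN)=156/195=0.8
Model B: P=131/156=0.8397, R=131/152=0.8618, F1=2PR/(P+R)=2TP/(2TP+FP+FN)=262/308=0.8506
0.8 < 0.8506 → Model B

Model B


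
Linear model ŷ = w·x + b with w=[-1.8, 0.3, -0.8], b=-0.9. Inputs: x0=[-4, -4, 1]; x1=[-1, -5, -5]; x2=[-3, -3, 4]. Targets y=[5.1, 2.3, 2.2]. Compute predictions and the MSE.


ŷ0 = (-1.8)·(-4) + (0.3)·(-4) + (-0.8)·(1) - 0.9 = 4.3
ŷ1 = (-1.8)·(-1) + (0.3)·(-5) + (-0.8)·(-5) - 0.9 = 3.4
ŷ2 = (-1.8)·(-3) + (0.3)·(-3) + (-0.8)·(4) - 0.9 = 0.4
errors² = [0.64, 1.21, 3.24]
MSE = 5.0900/3 = 1.6967

1.6967


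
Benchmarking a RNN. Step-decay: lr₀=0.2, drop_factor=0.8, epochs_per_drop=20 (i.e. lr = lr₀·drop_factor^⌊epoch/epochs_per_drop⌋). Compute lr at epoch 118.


n_drops = ⌊118/20⌋ = 5
lr = 0.2·0.8^5 = 0.2·0.32768 = 0.065536

0.065536


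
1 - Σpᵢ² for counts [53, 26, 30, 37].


Probabilities: [53/146, 26/146, 30/146, 37/146] ≈ [0.363, 0.1781, 0.2055, 0.2534]
Σpᵢ² = (2809 + 676 + 900 + 1369)/146² = 5754/21316
Gini = 1 - Σpᵢ² = 1 - 5754/21316 = 0.7301

0.7301


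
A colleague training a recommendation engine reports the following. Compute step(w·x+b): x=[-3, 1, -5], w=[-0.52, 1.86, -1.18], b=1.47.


z = (-3)·(-0.52) + (1)·(1.86) + (-5)·(-1.18) + 1.47
  = 10.79
step(z) = 1 (z≥0)

1


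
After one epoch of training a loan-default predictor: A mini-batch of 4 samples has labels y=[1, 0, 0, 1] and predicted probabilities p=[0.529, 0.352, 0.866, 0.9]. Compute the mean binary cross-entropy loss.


L[0] = -ln(0.529) = 0.6368
L[1] = -ln(1-0.352) = -ln(0.648) = 0.4339
L[2] = -ln(1-0.866) = -ln(0.134) = 2.0099
L[3] = -ln(0.9) = 0.1054
mean = (0.6368 + 0.4339 + 2.0099 + 0.1054)/4 = 0.7965

0.7965


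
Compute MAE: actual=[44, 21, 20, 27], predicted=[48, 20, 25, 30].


Absolute errors: |44-48|=4, |21-20|=1, |20-25|=5, |27-30|=3
Sum = 13
MAE = 13/4 = 13/4

13/4


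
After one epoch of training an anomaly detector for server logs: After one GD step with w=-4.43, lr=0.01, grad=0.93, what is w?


w_new = w - α·∇
= -4.43 - 0.01·0.93
= -4.43 - 0.0093
= -4.4393

-4.4393


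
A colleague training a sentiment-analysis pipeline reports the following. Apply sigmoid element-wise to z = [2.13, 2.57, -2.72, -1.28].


σ(2.13) = 1/(1+e^-2.13) = 0.8938
σ(2.57) = 1/(1+e^-2.57) = 0.9289
σ(-2.72) = 1/(1+e^2.72) = 0.0618
σ(-1.28) = 1/(1+e^1.28) = 0.2176
result = [0.8938, 0.9289, 0.0618, 0.2176]

[0.8938, 0.9289, 0.0618, 0.2176]


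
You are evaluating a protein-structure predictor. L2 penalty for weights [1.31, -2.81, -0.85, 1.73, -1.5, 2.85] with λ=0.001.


‖w‖₂² = (1.31)² + (-2.81)² + (-0.85)² + (1.73)² + (-1.5)² + (2.85)²
     = 1.7161 + 7.8961 + 0.7225 + 2.9929 + 2.25 + 8.1225
     = 23.7001
λ·‖w‖₂² = 0.001·23.7001 = 0.0237

0.0237


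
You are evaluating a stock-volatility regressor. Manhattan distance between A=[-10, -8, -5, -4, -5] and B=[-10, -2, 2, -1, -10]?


d = |-10+ 10| + |-8+ 2| + |-5-2| + |-4+ 1| + |-5+ 10|
  = 0 + 6 + 7 + 3 + 5
  = 21

21


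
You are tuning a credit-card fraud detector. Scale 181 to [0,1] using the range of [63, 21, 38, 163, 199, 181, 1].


min=1, max=199
(181-1)/(199-1) = 180/198 = 0.9091

0.9091


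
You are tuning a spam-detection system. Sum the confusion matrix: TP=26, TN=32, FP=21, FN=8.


Total = TP + TN + FP + FN
= 26 + 32 + 21 + 8
= 87
(Predicted positive: 47, predicted negative: 40)

87


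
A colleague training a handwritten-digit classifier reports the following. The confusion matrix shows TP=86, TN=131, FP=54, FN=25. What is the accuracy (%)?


Accuracy = (TP+TN)/(TP+TN+FP+FN)
= (86+131)/(296)
= 217/296 = 73.31%

73.31%


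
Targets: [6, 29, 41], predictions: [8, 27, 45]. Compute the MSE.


Squared errors: (6-8)²=4, (29-27)²=4, (41-45)²=16
Sum = 24
MSE = 24/3 = 8

8


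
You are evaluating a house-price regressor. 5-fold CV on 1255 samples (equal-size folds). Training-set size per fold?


Fold size = 1255/5 = 251
Training per fold = 1255 - 251 = 1004

1004


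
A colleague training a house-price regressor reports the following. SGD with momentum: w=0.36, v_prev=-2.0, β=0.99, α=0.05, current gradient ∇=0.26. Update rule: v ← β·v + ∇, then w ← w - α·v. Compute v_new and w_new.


v_new = 0.99·-2.0 + 0.26 = -1.98 + 0.26 = -1.72
w_new = 0.36 - 0.05·-1.72 = 0.36 + 0.086 = 0.446

v_new=-1.72, w_new=0.446


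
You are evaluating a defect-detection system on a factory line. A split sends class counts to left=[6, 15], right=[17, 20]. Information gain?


Parent = [23, 35], H_parent = 0.9689
H_left = 0.8631 (n=21), H_right = 0.9953 (n=37)
H_children = (21/58)·0.8631 + (37/58)·0.9953 = 0.9474
IG = 0.9689 - 0.9474 = 0.0215

0.0215
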